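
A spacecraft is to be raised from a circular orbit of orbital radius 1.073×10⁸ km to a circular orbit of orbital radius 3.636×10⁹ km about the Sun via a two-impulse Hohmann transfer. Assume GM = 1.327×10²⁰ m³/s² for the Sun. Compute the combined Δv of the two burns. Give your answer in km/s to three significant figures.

Δv_total ≈ 18.4 km/s

r₁ = 1.073×10⁸ km = 1.073×10¹¹ m.
r₂ = 3.636×10⁹ km = 3.636×10¹² m.
Transfer ellipse a_t = (r₁ + r₂)/2 = 1.872×10¹² m.
At r₁: circular v_c1 = √(μ/r₁) = 35170 m/s; transfer-perihelion v_p = √[μ(2/r₁ − 1/a_t)] = 49020 m/s.
Δv₁ = v_p − v_c1 = 13850 m/s.
At r₂: circular v_c2 = √(μ/r₂) = 6041 m/s; transfer-aphelion v_a = √[μ(2/r₂ − 1/a_t)] = 1446 m/s.
Δv₂ = v_c2 − v_a = 4595 m/s.
Total Δv = Δv₁ + Δv₂ = 18440 m/s = 18.44 km/s.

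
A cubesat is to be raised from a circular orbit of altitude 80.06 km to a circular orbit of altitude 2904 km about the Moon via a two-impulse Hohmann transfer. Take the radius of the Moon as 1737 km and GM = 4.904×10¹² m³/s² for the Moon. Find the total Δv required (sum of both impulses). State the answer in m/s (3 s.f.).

Δv_total ≈ 584 m/s

r₁ = 1737 + 80.06 = 1817.1 km = 1.8171×10⁶ m.
r₂ = 1737 + 2904 = 4641.0 km = 4.6410×10⁶ m.
Transfer ellipse a_t = (r₁ + r₂)/2 = 3.229×10⁶ m.
At r₁: circular v_c1 = √(μ/r₁) = 1643 m/s; transfer-perilune v_p = √[μ(2/r₁ − 1/a_t)] = 1970 m/s.
Δv₁ = v_p − v_c1 = 326.7 m/s.
At r₂: circular v_c2 = √(μ/r₂) = 1028 m/s; transfer-apolune v_a = √[μ(2/r₂ − 1/a_t)] = 771.1 m/s.
Δv₂ = v_c2 − v_a = 256.8 m/s.
Total Δv = Δv₁ + Δv₂ = 583.5 m/s.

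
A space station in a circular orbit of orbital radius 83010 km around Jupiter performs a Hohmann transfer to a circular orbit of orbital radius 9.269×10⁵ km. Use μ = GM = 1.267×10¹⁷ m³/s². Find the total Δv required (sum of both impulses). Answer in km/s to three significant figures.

Δv_total ≈ 20.8 km/s

r₁ = 83010 km = 8.301×10⁷ m.
r₂ = 9.269×10⁵ km = 9.269×10⁸ m.
Transfer ellipse a_t = (r₁ + r₂)/2 = 5.050×10⁸ m.
At r₁: circular v_c1 = √(μ/r₁) = 39070 m/s; transfer-perijove v_p = √[μ(2/r₁ − 1/a_t)] = 52930 m/s.
Δv₁ = v_p − v_c1 = 13860 m/s.
At r₂: circular v_c2 = √(μ/r₂) = 11690 m/s; transfer-apojove v_a = √[μ(2/r₂ − 1/a_t)] = 4740 m/s.
Δv₂ = v_c2 − v_a = 6951 m/s.
Total Δv = Δv₁ + Δv₂ = 20810 m/s = 20.81 km/s.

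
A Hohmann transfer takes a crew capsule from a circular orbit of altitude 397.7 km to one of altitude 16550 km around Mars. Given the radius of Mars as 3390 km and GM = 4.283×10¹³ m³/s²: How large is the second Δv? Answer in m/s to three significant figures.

r₁ = 3390 + 397.7 = 3787.7 km = 3.7877×10⁶ m.
r₂ = 3390 + 16550 = 19940 km = 1.9940×10⁷ m.
Transfer ellipse a_t = (r₁ + r₂)/2 = 1.186×10⁷ m.
At r₁: circular v_c1 = √(μ/r₁) = 3363 m/s; transfer-periapsis v_p = √[μ(2/r₁ − 1/a_t)] = 4359 m/s.
At r₂: circular v_c2 = √(μ/r₂) = 1466 m/s; transfer-apoapsis v_a = √[μ(2/r₂ − 1/a_t)] = 828.1 m/s.
Δv₂ = v_c2 − v_a = 637.5 m/s.

Δv ≈ 637 m/s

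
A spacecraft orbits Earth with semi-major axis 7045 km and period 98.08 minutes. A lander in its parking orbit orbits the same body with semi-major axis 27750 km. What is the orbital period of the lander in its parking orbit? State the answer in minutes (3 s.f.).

T₂ ≈ 767 minutes

Kepler's third law: T² ∝ a³, so T₂ = T₁ (a₂/a₁)^(3/2).
a₂/a₁ = 3.939, (a₂/a₁)^(3/2) = 7.818.
T₂ = 98.08 × 7.818 = 766.7 minutes.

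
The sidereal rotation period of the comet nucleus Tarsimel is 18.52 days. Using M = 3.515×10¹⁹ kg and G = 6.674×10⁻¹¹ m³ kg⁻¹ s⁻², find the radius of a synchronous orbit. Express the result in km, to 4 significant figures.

r_sync ≈ 5339 km

μ = GM = 6.674×10⁻¹¹ × 3.515×10¹⁹ = 2.346×10⁹ m³/s².
T = 18.52 days = 1.600×10⁶ s.
A synchronous orbit has period T, so by Kepler's third law a = (μT²/4π²)^(1/3).
μT²/4π² = 2.346×10⁹ × (1.600×10⁶)² / 39.48 = 1.521×10²⁰ m³.
a = 5.339×10⁶ m = 5338.5 km.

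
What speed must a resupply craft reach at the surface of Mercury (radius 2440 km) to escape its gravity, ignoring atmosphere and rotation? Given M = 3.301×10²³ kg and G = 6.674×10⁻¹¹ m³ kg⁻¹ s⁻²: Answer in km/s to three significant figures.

μ = GM = 6.674×10⁻¹¹ × 3.301×10²³ = 2.203×10¹³ m³/s².
r = R = 2.440×10⁶ m.
Escape speed v_esc = √(2μ/r) = √(2 × 2.203×10¹³ / 2.440×10⁶) = √(1.806×10⁷) = 4249 m/s.
= 4.249 km/s.

v_esc ≈ 4.25 km/s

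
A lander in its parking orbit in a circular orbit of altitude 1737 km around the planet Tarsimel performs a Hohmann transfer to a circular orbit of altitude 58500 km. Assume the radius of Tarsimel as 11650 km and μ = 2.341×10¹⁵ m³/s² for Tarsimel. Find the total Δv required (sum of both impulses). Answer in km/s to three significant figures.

r₁ = 11650 + 1737 = 13387 km = 1.3387×10⁷ m.
r₂ = 11650 + 58500 = 70150 km = 7.0150×10⁷ m.
Transfer ellipse a_t = (r₁ + r₂)/2 = 4.177×10⁷ m.
At r₁: circular v_c1 = √(μ/r₁) = 13220 m/s; transfer-periapsis v_p = √[μ(2/r₁ − 1/a_t)] = 17140 m/s.
Δv₁ = v_p − v_c1 = 3914 m/s.
At r₂: circular v_c2 = √(μ/r₂) = 5777 m/s; transfer-apoapsis v_a = √[μ(2/r₂ − 1/a_t)] = 3270 m/s.
Δv₂ = v_c2 − v_a = 2506 m/s.
Total Δv = Δv₁ + Δv₂ = 6420 m/s = 6.420 km/s.

Δv_total ≈ 6.42 km/s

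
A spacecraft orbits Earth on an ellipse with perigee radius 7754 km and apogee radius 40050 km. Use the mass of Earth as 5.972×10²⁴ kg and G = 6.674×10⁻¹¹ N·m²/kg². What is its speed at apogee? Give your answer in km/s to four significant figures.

μ = GM = 6.674×10⁻¹¹ × 5.972×10²⁴ = 3.986×10¹⁴ m³/s².
Semi-major axis a = (r_p + r_a)/2 = 23902 km = 2.390×10⁷ m.
Vis-viva: v² = μ(2/r − 1/a) = 3.986×10¹⁴ × (4.994×10⁻⁸ − 4.184×10⁻⁸) = 3.228×10⁶ m²/s².
v = 1797 m/s = 1.797 km/s.

v ≈ 1.797 km/s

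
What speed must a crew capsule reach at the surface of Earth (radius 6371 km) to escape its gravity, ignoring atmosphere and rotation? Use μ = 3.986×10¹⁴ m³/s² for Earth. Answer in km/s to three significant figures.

v_esc ≈ 11.2 km/s

r = R = 6.371×10⁶ m.
Escape speed v_esc = √(2μ/r) = √(2 × 3.986×10¹⁴ / 6.371×10⁶) = √(1.251×10⁸) = 11190 m/s.
= 11.19 km/s.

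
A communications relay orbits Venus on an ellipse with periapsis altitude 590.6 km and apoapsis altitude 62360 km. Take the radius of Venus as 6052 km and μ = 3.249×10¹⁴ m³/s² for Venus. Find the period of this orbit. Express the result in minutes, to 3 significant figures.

r_p = 6052 + 590.6 = 6642.6 km = 6.6426×10⁶ m.
r_a = 6052 + 62360 = 68412 km = 6.8412×10⁷ m.
Semi-major axis a = (r_p + r_a)/2 = (6642.6 + 68412)/2 = 37527 km = 3.753×10⁷ m.
By Kepler's third law T = 2π√(a³/μ) = 2π × 1.275×10⁴ = 8.014×10⁴ s.
= 1336 minutes.

T ≈ 1340 minutes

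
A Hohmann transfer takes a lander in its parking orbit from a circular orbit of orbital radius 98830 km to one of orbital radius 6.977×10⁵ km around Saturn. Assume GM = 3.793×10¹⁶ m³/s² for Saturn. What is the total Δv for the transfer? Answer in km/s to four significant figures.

r₁ = 98830 km = 9.883×10⁷ m.
r₂ = 6.977×10⁵ km = 6.977×10⁸ m.
Transfer ellipse a_t = (r₁ + r₂)/2 = 3.983×10⁸ m.
At r₁: circular v_c1 = √(μ/r₁) = 19590 m/s; transfer-perikrone v_p = √[μ(2/r₁ − 1/a_t)] = 25930 m/s.
Δv₁ = v_p − v_c1 = 6339 m/s.
At r₂: circular v_c2 = √(μ/r₂) = 7373 m/s; transfer-apokrone v_a = √[μ(2/r₂ − 1/a_t)] = 3673 m/s.
Δv₂ = v_c2 − v_a = 3700 m/s.
Total Δv = Δv₁ + Δv₂ = 10040 m/s = 10.04 km/s.

Δv_total ≈ 10.04 km/s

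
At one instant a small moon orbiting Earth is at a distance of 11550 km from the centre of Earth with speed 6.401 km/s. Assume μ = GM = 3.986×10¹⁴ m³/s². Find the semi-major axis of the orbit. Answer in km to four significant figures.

r = 1.155×10⁷ m.
Specific orbital energy ε = v²/2 − μ/r = (6401)²/2 − 3.986×10¹⁴/1.155×10⁷ = -1.402×10⁷ J/kg.
Since ε = −μ/(2a), a = −μ/(2ε) = 1.421×10⁷ m = 14211 km.

a ≈ 14210 km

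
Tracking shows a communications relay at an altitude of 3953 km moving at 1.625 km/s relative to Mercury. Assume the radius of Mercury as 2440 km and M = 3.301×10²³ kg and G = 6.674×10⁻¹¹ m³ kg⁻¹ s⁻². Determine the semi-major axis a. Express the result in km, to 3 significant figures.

a ≈ 5180 km

μ = GM = 6.674×10⁻¹¹ × 3.301×10²³ = 2.203×10¹³ m³/s².
r = 2440 + 3953 = 6393.0 km = 6.393×10⁶ m.
Vis-viva rearranged: 1/a = 2/r − v²/μ = 3.128×10⁻⁷ − 1.199×10⁻⁷ = 1.930×10⁻⁷ m⁻¹.
a = 5.182×10⁶ m = 5181.8 km.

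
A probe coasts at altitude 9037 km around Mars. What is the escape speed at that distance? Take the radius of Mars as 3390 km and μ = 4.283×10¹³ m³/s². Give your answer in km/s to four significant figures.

r = 3390 + 9037 = 12427 km = 1.2427×10⁷ m.
Escape speed v_esc = √(2μ/r) = √(2 × 4.283×10¹³ / 1.243×10⁷) = √(6.893×10⁶) = 2625 m/s.
= 2.625 km/s.

v_esc ≈ 2.625 km/s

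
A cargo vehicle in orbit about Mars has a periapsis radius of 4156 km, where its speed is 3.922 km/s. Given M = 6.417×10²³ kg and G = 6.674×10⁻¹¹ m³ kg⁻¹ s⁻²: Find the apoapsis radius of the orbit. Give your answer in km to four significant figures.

apoapsis radius ≈ 12230 km

μ = GM = 6.674×10⁻¹¹ × 6.417×10²³ = 4.283×10¹³ m³/s².
r_p = 4.156×10⁶ m.
Specific energy ε = v²/2 − μ/r = -2.614×10⁶ J/kg, so a = −μ/(2ε) = 8.192×10⁶ m.
The apsides satisfy r_p + r_a = 2a, so the apoapsis radius is 2a − r_p = 1.223×10⁷ m = 12229 km.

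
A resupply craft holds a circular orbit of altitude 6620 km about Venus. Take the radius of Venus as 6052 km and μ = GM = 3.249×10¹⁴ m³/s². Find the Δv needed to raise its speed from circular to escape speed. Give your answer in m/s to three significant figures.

Δv ≈ 2100 m/s

r = 6052 + 6620 = 12672 km = 1.2672×10⁷ m.
Circular speed v_c = √(μ/r) = 5064 m/s.
Escape speed v_esc = √(2μ/r) = √2 × v_c = 7161 m/s.
Δv = v_esc − v_c = 2097 m/s.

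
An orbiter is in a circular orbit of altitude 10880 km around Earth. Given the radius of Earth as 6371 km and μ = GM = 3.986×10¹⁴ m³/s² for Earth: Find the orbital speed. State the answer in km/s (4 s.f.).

v ≈ 4.807 km/s

r = 6371 + 10880 = 17251 km = 1.7251×10⁷ m.
For a circular orbit v = √(μ/r) = √(3.986×10¹⁴ / 1.725×10⁷) = √(2.311×10⁷) = 4807 m/s.
That is 4.807 km/s.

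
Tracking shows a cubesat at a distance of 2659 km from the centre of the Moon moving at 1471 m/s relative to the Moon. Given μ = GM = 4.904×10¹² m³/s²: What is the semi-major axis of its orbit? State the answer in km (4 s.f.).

r = 2.659×10⁶ m.
Vis-viva rearranged: 1/a = 2/r − v²/μ = 7.522×10⁻⁷ − 4.412×10⁻⁷ = 3.109×10⁻⁷ m⁻¹.
a = 3.216×10⁶ m = 3216.2 km.

a ≈ 3216 km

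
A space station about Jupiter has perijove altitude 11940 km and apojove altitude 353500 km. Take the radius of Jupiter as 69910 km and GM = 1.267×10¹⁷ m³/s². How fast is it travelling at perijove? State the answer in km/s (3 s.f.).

r_p = 69910 + 11940 = 81850 km = 8.1850×10⁷ m.
r_a = 69910 + 353500 = 423410 km = 4.2341×10⁸ m.
Semi-major axis a = (r_p + r_a)/2 = 2.5263×10⁵ km = 2.526×10⁸ m.
Vis-viva: v² = μ(2/r − 1/a) = 1.267×10¹⁷ × (2.443×10⁻⁸ − 3.958×10⁻⁹) = 2.594×10⁹ m²/s².
v = 50940 m/s = 50.94 km/s.

v ≈ 50.9 km/s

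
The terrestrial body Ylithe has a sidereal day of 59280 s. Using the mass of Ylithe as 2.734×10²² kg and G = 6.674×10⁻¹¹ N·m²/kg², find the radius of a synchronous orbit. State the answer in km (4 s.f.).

μ = GM = 6.674×10⁻¹¹ × 2.734×10²² = 1.825×10¹² m³/s².
A synchronous orbit has period T, so by Kepler's third law a = (μT²/4π²)^(1/3).
μT²/4π² = 1.825×10¹² × (5.928×10⁴)² / 39.48 = 1.624×10²⁰ m³.
a = 5.456×10⁶ m = 5456.1 km.

r_sync ≈ 5456 km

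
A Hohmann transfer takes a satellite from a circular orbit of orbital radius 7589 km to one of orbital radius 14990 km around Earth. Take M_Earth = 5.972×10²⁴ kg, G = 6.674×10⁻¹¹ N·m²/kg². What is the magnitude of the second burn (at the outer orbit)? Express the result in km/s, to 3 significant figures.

μ = GM = 6.674×10⁻¹¹ × 5.972×10²⁴ = 3.986×10¹⁴ m³/s².
r₁ = 7589 km = 7.589×10⁶ m.
r₂ = 14990 km = 1.499×10⁷ m.
Transfer ellipse a_t = (r₁ + r₂)/2 = 1.129×10⁷ m.
At r₁: circular v_c1 = √(μ/r₁) = 7247 m/s; transfer-perigee v_p = √[μ(2/r₁ − 1/a_t)] = 8351 m/s.
At r₂: circular v_c2 = √(μ/r₂) = 5156 m/s; transfer-apogee v_a = √[μ(2/r₂ − 1/a_t)] = 4228 m/s.
Δv₂ = v_c2 − v_a = 928.7 m/s.
= 0.9287 km/s.

Δv ≈ 0.929 km/s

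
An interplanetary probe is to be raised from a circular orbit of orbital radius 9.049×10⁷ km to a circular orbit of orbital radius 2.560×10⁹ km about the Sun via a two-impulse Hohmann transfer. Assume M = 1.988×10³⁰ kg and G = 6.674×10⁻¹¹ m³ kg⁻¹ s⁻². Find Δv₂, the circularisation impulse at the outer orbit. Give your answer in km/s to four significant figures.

μ = GM = 6.674×10⁻¹¹ × 1.988×10³⁰ = 1.327×10²⁰ m³/s².
r₁ = 9.049×10⁷ km = 9.049×10¹⁰ m.
r₂ = 2.560×10⁹ km = 2.560×10¹² m.
Transfer ellipse a_t = (r₁ + r₂)/2 = 1.325×10¹² m.
At r₁: circular v_c1 = √(μ/r₁) = 38290 m/s; transfer-perihelion v_p = √[μ(2/r₁ − 1/a_t)] = 53220 m/s.
At r₂: circular v_c2 = √(μ/r₂) = 7199 m/s; transfer-aphelion v_a = √[μ(2/r₂ − 1/a_t)] = 1881 m/s.
Δv₂ = v_c2 − v_a = 5318 m/s.
= 5.318 km/s.

Δv ≈ 5.318 km/s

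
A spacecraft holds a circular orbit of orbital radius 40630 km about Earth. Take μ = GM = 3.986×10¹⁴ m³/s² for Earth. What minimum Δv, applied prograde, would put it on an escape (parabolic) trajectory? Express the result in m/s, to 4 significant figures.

Δv ≈ 1297 m/s

r = 40630 km = 4.063×10⁷ m.
Circular speed v_c = √(μ/r) = 3132 m/s.
Escape speed v_esc = √(2μ/r) = √2 × v_c = 4430 m/s.
Δv = v_esc − v_c = 1297 m/s.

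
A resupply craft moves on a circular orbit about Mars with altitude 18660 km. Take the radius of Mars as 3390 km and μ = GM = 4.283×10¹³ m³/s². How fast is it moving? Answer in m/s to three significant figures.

r = 3390 + 18660 = 22050 km = 2.2050×10⁷ m.
For a circular orbit v = √(μ/r) = √(4.283×10¹³ / 2.205×10⁷) = √(1.942×10⁶) = 1394 m/s.

v ≈ 1390 m/s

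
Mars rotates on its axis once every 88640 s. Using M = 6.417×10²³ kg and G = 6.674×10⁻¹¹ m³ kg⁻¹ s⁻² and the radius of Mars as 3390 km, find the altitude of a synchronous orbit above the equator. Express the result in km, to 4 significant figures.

h_sync ≈ 17040 km

μ = GM = 6.674×10⁻¹¹ × 6.417×10²³ = 4.283×10¹³ m³/s².
A synchronous orbit has period T, so by Kepler's third law a = (μT²/4π²)^(1/3).
μT²/4π² = 4.283×10¹³ × (8.864×10⁴)² / 39.48 = 8.524×10²¹ m³.
a = 2.043×10⁷ m = 20427 km.
Altitude h = a − R = 20427 − 3390 = 17037 km.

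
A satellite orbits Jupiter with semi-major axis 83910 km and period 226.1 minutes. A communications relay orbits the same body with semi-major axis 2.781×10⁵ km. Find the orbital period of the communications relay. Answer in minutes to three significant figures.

T₂ ≈ 1360 minutes

Kepler's third law: T² ∝ a³, so T₂ = T₁ (a₂/a₁)^(3/2).
a₂/a₁ = 3.314, (a₂/a₁)^(3/2) = 6.034.
T₂ = 226.1 × 6.034 = 1364 minutes.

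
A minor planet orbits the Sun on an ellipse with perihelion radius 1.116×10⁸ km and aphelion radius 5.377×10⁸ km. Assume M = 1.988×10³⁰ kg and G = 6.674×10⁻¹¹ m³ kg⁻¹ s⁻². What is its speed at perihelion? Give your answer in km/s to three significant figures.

v ≈ 44.4 km/s

μ = GM = 6.674×10⁻¹¹ × 1.988×10³⁰ = 1.327×10²⁰ m³/s².
Semi-major axis a = (r_p + r_a)/2 = 3.2465×10⁸ km = 3.246×10¹¹ m.
Vis-viva: v² = μ(2/r − 1/a) = 1.327×10²⁰ × (1.792×10⁻¹¹ − 3.080×10⁻¹²) = 1.969×10⁹ m²/s².
v = 44370 m/s = 44.37 km/s.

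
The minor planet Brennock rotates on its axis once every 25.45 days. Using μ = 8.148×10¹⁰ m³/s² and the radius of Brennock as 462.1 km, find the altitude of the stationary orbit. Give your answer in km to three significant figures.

T = 25.45 days = 2.199×10⁶ s.
A synchronous orbit has period T, so by Kepler's third law a = (μT²/4π²)^(1/3).
μT²/4π² = 8.148×10¹⁰ × (2.199×10⁶)² / 39.48 = 9.979×10²¹ m³.
a = 2.153×10⁷ m = 21529 km.
Altitude h = a − R = 21529 − 462.1 = 21067 km.

h_sync ≈ 21100 km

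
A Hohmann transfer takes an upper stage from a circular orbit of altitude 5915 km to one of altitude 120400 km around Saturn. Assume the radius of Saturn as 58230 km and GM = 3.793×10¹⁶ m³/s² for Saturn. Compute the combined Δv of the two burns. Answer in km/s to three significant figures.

r₁ = 58230 + 5915 = 64145 km = 6.4145×10⁷ m.
r₂ = 58230 + 120400 = 178630 km = 1.7863×10⁸ m.
Transfer ellipse a_t = (r₁ + r₂)/2 = 1.214×10⁸ m.
At r₁: circular v_c1 = √(μ/r₁) = 24320 m/s; transfer-perikrone v_p = √[μ(2/r₁ − 1/a_t)] = 29500 m/s.
Δv₁ = v_p − v_c1 = 5182 m/s.
At r₂: circular v_c2 = √(μ/r₂) = 14570 m/s; transfer-apokrone v_a = √[μ(2/r₂ − 1/a_t)] = 10590 m/s.
Δv₂ = v_c2 − v_a = 3979 m/s.
Total Δv = Δv₁ + Δv₂ = 9161 m/s = 9.161 km/s.

Δv_total ≈ 9.16 km/s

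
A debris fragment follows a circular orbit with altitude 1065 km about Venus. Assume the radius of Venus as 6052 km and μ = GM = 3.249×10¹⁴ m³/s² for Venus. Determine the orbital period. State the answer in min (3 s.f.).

T ≈ 110 min

r = 6052 + 1065 = 7117.0 km = 7.1170×10⁶ m.
Kepler's third law: T = 2π√(r³/μ) = 2π√((7.117×10⁶)³ / 3.249×10¹⁴).
r³/μ = 1.110×10⁶ s², so T = 2π × 1.053×10³ = 6.618×10³ s.
Converting: 6.618×10³ s ÷ 60.00 = 110.3 min.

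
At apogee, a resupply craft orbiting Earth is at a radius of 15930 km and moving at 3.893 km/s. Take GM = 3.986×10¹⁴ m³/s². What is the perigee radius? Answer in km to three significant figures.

perigee radius ≈ 6920 km

r_a = 1.593×10⁷ m.
Specific energy ε = v²/2 − μ/r = -1.744×10⁷ J/kg, so a = −μ/(2ε) = 1.142×10⁷ m.
The apsides satisfy r_p + r_a = 2a, so the perigee radius is 2a − r_a = 6.920×10⁶ m = 6919.9 km.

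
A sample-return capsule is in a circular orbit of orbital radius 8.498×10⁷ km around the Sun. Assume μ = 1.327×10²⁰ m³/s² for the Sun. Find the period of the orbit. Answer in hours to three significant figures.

T ≈ 3750 hours

r = 8.498×10⁷ km = 8.498×10¹⁰ m.
Kepler's third law: T = 2π√(r³/μ) = 2π√((8.498×10¹⁰)³ / 1.327×10²⁰).
r³/μ = 4.625×10¹² s², so T = 2π × 2.151×10⁶ = 1.351×10⁷ s.
Converting: 1.351×10⁷ s ÷ 3600 = 3753 hours.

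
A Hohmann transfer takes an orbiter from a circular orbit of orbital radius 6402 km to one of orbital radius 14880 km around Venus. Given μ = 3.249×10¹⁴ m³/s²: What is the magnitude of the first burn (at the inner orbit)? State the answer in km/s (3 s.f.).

r₁ = 6402 km = 6.402×10⁶ m.
r₂ = 14880 km = 1.488×10⁷ m.
Transfer ellipse a_t = (r₁ + r₂)/2 = 1.064×10⁷ m.
At r₁: circular v_c1 = √(μ/r₁) = 7124 m/s; transfer-periapsis v_p = √[μ(2/r₁ − 1/a_t)] = 8424 m/s.
Δv₁ = v_p − v_c1 = 1300 m/s.
= 1.300 km/s.

Δv ≈ 1.30 km/s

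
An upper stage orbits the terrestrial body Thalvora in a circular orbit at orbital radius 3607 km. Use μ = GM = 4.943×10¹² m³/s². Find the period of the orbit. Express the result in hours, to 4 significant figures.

T ≈ 5.378 hours

r = 3607 km = 3.607×10⁶ m.
Kepler's third law: T = 2π√(r³/μ) = 2π√((3.607×10⁶)³ / 4.943×10¹²).
r³/μ = 9.494×10⁶ s², so T = 2π × 3.081×10³ = 1.936×10⁴ s.
Converting: 1.936×10⁴ s ÷ 3600 = 5.378 hours.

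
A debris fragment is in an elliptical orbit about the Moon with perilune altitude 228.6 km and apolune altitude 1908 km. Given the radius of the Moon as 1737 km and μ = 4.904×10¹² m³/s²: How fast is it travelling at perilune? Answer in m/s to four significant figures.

r_p = 1737 + 228.6 = 1965.6 km = 1.9656×10⁶ m.
r_a = 1737 + 1908 = 3645.0 km = 3.6450×10⁶ m.
Semi-major axis a = (r_p + r_a)/2 = 2805.3 km = 2.805×10⁶ m.
Vis-viva: v² = μ(2/r − 1/a) = 4.904×10¹² × (1.018×10⁻⁶ − 3.565×10⁻⁷) = 3.242×10⁶ m²/s².
v = 1800 m/s.

v ≈ 1800 m/s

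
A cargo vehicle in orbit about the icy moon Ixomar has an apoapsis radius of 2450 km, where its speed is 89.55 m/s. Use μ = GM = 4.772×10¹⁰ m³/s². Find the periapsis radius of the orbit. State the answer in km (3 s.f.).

periapsis radius ≈ 635 km

r_a = 2.450×10⁶ m.
Specific energy ε = v²/2 − μ/r = -1.547×10⁴ J/kg, so a = −μ/(2ε) = 1.543×10⁶ m.
The apsides satisfy r_p + r_a = 2a, so the periapsis radius is 2a − r_a = 6.351×10⁵ m = 635.09 km.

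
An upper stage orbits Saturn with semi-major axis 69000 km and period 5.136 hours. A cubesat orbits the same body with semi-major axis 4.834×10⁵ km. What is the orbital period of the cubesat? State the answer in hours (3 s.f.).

Kepler's third law: T² ∝ a³, so T₂ = T₁ (a₂/a₁)^(3/2).
a₂/a₁ = 7.006, (a₂/a₁)^(3/2) = 18.54.
T₂ = 5.136 × 18.54 = 95.24 hours.

T₂ ≈ 95.2 hours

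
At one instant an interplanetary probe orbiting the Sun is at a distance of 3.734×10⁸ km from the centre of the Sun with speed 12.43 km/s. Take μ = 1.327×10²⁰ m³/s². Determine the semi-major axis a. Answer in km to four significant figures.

a ≈ 2.386×10⁸ km

r = 3.734×10¹¹ m.
Vis-viva rearranged: 1/a = 2/r − v²/μ = 5.356×10⁻¹² − 1.164×10⁻¹² = 4.192×10⁻¹² m⁻¹.
a = 2.386×10¹¹ m = 2.3856×10⁸ km.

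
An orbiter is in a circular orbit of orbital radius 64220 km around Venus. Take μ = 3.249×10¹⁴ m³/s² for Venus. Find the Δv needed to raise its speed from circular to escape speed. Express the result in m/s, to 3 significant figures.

r = 64220 km = 6.422×10⁷ m.
Circular speed v_c = √(μ/r) = 2249 m/s.
Escape speed v_esc = √(2μ/r) = √2 × v_c = 3181 m/s.
Δv = v_esc − v_c = 931.7 m/s.

Δv ≈ 932 m/s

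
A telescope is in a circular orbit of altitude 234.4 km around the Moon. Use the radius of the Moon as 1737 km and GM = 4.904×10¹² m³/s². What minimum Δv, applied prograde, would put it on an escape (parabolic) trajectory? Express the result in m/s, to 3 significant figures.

r = 1737 + 234.4 = 1971.4 km = 1.9714×10⁶ m.
Circular speed v_c = √(μ/r) = 1577 m/s.
Escape speed v_esc = √(2μ/r) = √2 × v_c = 2231 m/s.
Δv = v_esc − v_c = 653.3 m/s.

Δv ≈ 653 m/s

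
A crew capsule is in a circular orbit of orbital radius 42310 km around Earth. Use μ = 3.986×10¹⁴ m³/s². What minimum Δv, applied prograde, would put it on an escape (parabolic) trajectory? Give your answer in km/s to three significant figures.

r = 42310 km = 4.231×10⁷ m.
Circular speed v_c = √(μ/r) = 3069 m/s.
Escape speed v_esc = √(2μ/r) = √2 × v_c = 4341 m/s.
Δv = v_esc − v_c = 1271 m/s = 1.271 km/s.

Δv ≈ 1.27 km/s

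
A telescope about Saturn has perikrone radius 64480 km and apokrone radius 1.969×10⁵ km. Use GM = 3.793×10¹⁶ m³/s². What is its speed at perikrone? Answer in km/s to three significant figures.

Semi-major axis a = (r_p + r_a)/2 = 1.3069×10⁵ km = 1.307×10⁸ m.
Vis-viva: v² = μ(2/r − 1/a) = 3.793×10¹⁶ × (3.102×10⁻⁸ − 7.652×10⁻⁹) = 8.863×10⁸ m²/s².
v = 29770 m/s = 29.77 km/s.

v ≈ 29.8 km/s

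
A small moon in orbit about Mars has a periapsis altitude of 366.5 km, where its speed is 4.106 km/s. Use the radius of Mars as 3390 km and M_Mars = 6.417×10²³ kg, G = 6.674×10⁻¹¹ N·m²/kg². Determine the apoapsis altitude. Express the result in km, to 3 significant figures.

μ = GM = 6.674×10⁻¹¹ × 6.417×10²³ = 4.283×10¹³ m³/s².
r_p = 3390 + 366.5 = 3756.5 km = 3.756×10⁶ m.
Specific energy ε = v²/2 − μ/r = -2.971×10⁶ J/kg, so a = −μ/(2ε) = 7.207×10⁶ m.
The apsides satisfy r_p + r_a = 2a, so the apoapsis radius is 2a − r_p = 1.066×10⁷ m = 10658 km.
Apoapsis altitude = 10658 − 3390 = 7267.7 km.

apoapsis altitude ≈ 7270 km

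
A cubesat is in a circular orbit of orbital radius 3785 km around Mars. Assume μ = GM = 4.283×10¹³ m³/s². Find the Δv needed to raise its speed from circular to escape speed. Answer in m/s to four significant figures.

r = 3785 km = 3.785×10⁶ m.
Circular speed v_c = √(μ/r) = 3364 m/s.
Escape speed v_esc = √(2μ/r) = √2 × v_c = 4757 m/s.
Δv = v_esc − v_c = 1393 m/s.

Δv ≈ 1393 m/s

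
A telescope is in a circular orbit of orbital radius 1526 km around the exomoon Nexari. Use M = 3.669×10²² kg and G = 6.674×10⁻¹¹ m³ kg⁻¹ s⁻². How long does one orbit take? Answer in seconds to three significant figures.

T ≈ 7570 seconds

μ = GM = 6.674×10⁻¹¹ × 3.669×10²² = 2.449×10¹² m³/s².
r = 1526 km = 1.526×10⁶ m.
Kepler's third law: T = 2π√(r³/μ) = 2π√((1.526×10⁶)³ / 2.449×10¹²).
r³/μ = 1.451×10⁶ s², so T = 2π × 1.205×10³ = 7.569×10³ s.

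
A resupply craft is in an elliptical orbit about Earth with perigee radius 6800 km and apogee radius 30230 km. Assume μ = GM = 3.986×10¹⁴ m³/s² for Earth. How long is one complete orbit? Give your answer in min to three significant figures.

Semi-major axis a = (r_p + r_a)/2 = (6800.0 + 30230)/2 = 18515 km = 1.852×10⁷ m.
By Kepler's third law T = 2π√(a³/μ) = 2π × 3.990×10³ = 2.507×10⁴ s.
= 417.9 min.

T ≈ 418 min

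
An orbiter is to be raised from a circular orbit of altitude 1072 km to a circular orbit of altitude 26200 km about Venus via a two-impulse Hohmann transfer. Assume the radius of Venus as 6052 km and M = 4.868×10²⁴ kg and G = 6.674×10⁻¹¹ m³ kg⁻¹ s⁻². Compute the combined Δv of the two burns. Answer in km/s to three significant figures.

Δv_total ≈ 3.15 km/s

μ = GM = 6.674×10⁻¹¹ × 4.868×10²⁴ = 3.249×10¹⁴ m³/s².
r₁ = 6052 + 1072 = 7124.0 km = 7.1240×10⁶ m.
r₂ = 6052 + 26200 = 32252 km = 3.2252×10⁷ m.
Transfer ellipse a_t = (r₁ + r₂)/2 = 1.969×10⁷ m.
At r₁: circular v_c1 = √(μ/r₁) = 6753 m/s; transfer-periapsis v_p = √[μ(2/r₁ − 1/a_t)] = 8643 m/s.
Δv₁ = v_p − v_c1 = 1890 m/s.
At r₂: circular v_c2 = √(μ/r₂) = 3174 m/s; transfer-apoapsis v_a = √[μ(2/r₂ − 1/a_t)] = 1909 m/s.
Δv₂ = v_c2 − v_a = 1265 m/s.
Total Δv = Δv₁ + Δv₂ = 3155 m/s = 3.155 km/s.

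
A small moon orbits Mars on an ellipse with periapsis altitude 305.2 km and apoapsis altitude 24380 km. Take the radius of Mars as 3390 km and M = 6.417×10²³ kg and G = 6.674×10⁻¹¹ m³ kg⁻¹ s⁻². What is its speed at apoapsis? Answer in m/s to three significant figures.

μ = GM = 6.674×10⁻¹¹ × 6.417×10²³ = 4.283×10¹³ m³/s².
r_p = 3390 + 305.2 = 3695.2 km = 3.6952×10⁶ m.
r_a = 3390 + 24380 = 27770 km = 2.7770×10⁷ m.
Semi-major axis a = (r_p + r_a)/2 = 15733 km = 1.573×10⁷ m.
Vis-viva: v² = μ(2/r − 1/a) = 4.283×10¹³ × (7.202×10⁻⁸ − 6.356×10⁻⁸) = 3.622×10⁵ m²/s².
v = 601.9 m/s.

v ≈ 602 m/s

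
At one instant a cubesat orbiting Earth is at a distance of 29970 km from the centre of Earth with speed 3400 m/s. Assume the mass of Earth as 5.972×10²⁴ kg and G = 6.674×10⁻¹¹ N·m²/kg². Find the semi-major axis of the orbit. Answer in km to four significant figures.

μ = GM = 6.674×10⁻¹¹ × 5.972×10²⁴ = 3.986×10¹⁴ m³/s².
r = 2.997×10⁷ m.
Specific orbital energy ε = v²/2 − μ/r = (3400)²/2 − 3.986×10¹⁴/2.997×10⁷ = -7.519×10⁶ J/kg.
Since ε = −μ/(2a), a = −μ/(2ε) = 2.650×10⁷ m = 26504 km.

a ≈ 26500 km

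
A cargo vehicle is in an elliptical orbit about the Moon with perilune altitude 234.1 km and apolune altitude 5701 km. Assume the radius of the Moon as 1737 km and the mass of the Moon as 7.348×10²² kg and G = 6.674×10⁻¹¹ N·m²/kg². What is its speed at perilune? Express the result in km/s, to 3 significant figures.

μ = GM = 6.674×10⁻¹¹ × 7.348×10²² = 4.904×10¹² m³/s².
r_p = 1737 + 234.1 = 1971.1 km = 1.9711×10⁶ m.
r_a = 1737 + 5701 = 7438.0 km = 7.4380×10⁶ m.
Semi-major axis a = (r_p + r_a)/2 = 4704.6 km = 4.705×10⁶ m.
Vis-viva: v² = μ(2/r − 1/a) = 4.904×10¹² × (1.015×10⁻⁶ − 2.126×10⁻⁷) = 3.934×10⁶ m²/s².
v = 1983 m/s = 1.983 km/s.

v ≈ 1.98 km/s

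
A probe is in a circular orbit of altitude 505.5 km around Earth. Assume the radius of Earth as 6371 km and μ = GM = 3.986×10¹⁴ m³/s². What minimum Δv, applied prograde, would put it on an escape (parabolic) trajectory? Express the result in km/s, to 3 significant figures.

Δv ≈ 3.15 km/s

r = 6371 + 505.5 = 6876.5 km = 6.8765×10⁶ m.
Circular speed v_c = √(μ/r) = 7614 m/s.
Escape speed v_esc = √(2μ/r) = √2 × v_c = 10770 m/s.
Δv = v_esc − v_c = 3154 m/s = 3.154 km/s.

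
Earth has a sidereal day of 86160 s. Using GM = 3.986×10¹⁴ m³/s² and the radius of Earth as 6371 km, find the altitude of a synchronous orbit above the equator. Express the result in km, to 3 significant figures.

A synchronous orbit has period T, so by Kepler's third law a = (μT²/4π²)^(1/3).
μT²/4π² = 3.986×10¹⁴ × (8.616×10⁴)² / 39.48 = 7.495×10²² m³.
a = 4.216×10⁷ m = 42163 km.
Altitude h = a − R = 42163 − 6371 = 35792 km.

h_sync ≈ 35800 km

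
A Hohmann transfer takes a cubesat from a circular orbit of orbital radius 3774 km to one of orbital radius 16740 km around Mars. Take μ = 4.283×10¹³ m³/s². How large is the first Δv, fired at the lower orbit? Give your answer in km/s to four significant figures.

Δv ≈ 0.9349 km/s

r₁ = 3774 km = 3.774×10⁶ m.
r₂ = 16740 km = 1.674×10⁷ m.
Transfer ellipse a_t = (r₁ + r₂)/2 = 1.026×10⁷ m.
At r₁: circular v_c1 = √(μ/r₁) = 3369 m/s; transfer-periapsis v_p = √[μ(2/r₁ − 1/a_t)] = 4304 m/s.
Δv₁ = v_p − v_c1 = 934.9 m/s.
= 0.9349 km/s.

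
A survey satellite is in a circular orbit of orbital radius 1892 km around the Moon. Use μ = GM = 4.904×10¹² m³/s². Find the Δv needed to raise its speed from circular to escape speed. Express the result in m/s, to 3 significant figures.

Δv ≈ 667 m/s

r = 1892 km = 1.892×10⁶ m.
Circular speed v_c = √(μ/r) = 1610 m/s.
Escape speed v_esc = √(2μ/r) = √2 × v_c = 2277 m/s.
Δv = v_esc − v_c = 666.9 m/s.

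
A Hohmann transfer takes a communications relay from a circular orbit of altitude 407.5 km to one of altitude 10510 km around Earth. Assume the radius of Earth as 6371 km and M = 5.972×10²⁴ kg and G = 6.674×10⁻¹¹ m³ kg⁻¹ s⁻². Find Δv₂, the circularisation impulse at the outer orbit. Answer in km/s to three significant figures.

Δv ≈ 1.18 km/s

μ = GM = 6.674×10⁻¹¹ × 5.972×10²⁴ = 3.986×10¹⁴ m³/s².
r₁ = 6371 + 407.5 = 6778.5 km = 6.7785×10⁶ m.
r₂ = 6371 + 10510 = 16881 km = 1.6881×10⁷ m.
Transfer ellipse a_t = (r₁ + r₂)/2 = 1.183×10⁷ m.
At r₁: circular v_c1 = √(μ/r₁) = 7668 m/s; transfer-perigee v_p = √[μ(2/r₁ − 1/a_t)] = 9160 m/s.
At r₂: circular v_c2 = √(μ/r₂) = 4859 m/s; transfer-apogee v_a = √[μ(2/r₂ − 1/a_t)] = 3678 m/s.
Δv₂ = v_c2 − v_a = 1181 m/s.
= 1.181 km/s.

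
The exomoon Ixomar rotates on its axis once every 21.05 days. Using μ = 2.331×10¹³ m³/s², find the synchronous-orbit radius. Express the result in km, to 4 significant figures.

r_sync ≈ 1.250×10⁵ km

T = 21.05 days = 1.819×10⁶ s.
A synchronous orbit has period T, so by Kepler's third law a = (μT²/4π²)^(1/3).
μT²/4π² = 2.331×10¹³ × (1.819×10⁶)² / 39.48 = 1.953×10²⁴ m³.
a = 1.250×10⁸ m = 1.2500×10⁵ km.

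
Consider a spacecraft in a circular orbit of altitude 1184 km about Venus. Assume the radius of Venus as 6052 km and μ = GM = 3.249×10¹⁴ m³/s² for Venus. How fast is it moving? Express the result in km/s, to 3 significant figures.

r = 6052 + 1184 = 7236.0 km = 7.2360×10⁶ m.
For a circular orbit v = √(μ/r) = √(3.249×10¹⁴ / 7.236×10⁶) = √(4.490×10⁷) = 6701 m/s.
That is 6.701 km/s.

v ≈ 6.70 km/s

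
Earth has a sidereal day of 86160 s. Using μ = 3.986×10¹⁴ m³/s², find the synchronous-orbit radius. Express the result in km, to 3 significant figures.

A synchronous orbit has period T, so by Kepler's third law a = (μT²/4π²)^(1/3).
μT²/4π² = 3.986×10¹⁴ × (8.616×10⁴)² / 39.48 = 7.495×10²² m³.
a = 4.216×10⁷ m = 42163 km.

r_sync ≈ 42200 km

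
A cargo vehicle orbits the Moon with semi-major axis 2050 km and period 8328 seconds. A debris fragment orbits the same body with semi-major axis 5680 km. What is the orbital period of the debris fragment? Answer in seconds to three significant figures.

T₂ ≈ 38400 seconds

Kepler's third law: T² ∝ a³, so T₂ = T₁ (a₂/a₁)^(3/2).
a₂/a₁ = 2.771, (a₂/a₁)^(3/2) = 4.612.
T₂ = 8328 × 4.612 = 38410 seconds.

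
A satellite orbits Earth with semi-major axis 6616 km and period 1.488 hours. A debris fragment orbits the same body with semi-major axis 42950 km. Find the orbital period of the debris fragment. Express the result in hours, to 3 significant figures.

Kepler's third law: T² ∝ a³, so T₂ = T₁ (a₂/a₁)^(3/2).
a₂/a₁ = 6.492, (a₂/a₁)^(3/2) = 16.54.
T₂ = 1.488 × 16.54 = 24.61 hours.

T₂ ≈ 24.6 hours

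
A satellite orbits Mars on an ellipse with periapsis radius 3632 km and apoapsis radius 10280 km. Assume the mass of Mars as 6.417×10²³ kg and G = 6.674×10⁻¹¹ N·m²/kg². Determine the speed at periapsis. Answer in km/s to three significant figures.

v ≈ 4.17 km/s

μ = GM = 6.674×10⁻¹¹ × 6.417×10²³ = 4.283×10¹³ m³/s².
Semi-major axis a = (r_p + r_a)/2 = 6956.0 km = 6.956×10⁶ m.
Vis-viva: v² = μ(2/r − 1/a) = 4.283×10¹³ × (5.507×10⁻⁷ − 1.438×10⁻⁷) = 1.743×10⁷ m²/s².
v = 4174 m/s = 4.174 km/s.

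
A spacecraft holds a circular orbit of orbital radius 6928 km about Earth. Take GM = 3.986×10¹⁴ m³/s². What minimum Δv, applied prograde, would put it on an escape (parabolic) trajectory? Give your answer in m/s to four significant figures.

r = 6928 km = 6.928×10⁶ m.
Circular speed v_c = √(μ/r) = 7585 m/s.
Escape speed v_esc = √(2μ/r) = √2 × v_c = 10730 m/s.
Δv = v_esc − v_c = 3142 m/s.

Δv ≈ 3142 m/s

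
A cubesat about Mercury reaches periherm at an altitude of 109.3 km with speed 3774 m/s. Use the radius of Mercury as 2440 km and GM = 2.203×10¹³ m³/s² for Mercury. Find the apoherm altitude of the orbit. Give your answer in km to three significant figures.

r_p = 2440 + 109.3 = 2549.3 km = 2.549×10⁶ m.
Specific energy ε = v²/2 − μ/r = -1.520×10⁶ J/kg, so a = −μ/(2ε) = 7.246×10⁶ m.
The apsides satisfy r_p + r_a = 2a, so the apoherm radius is 2a − r_p = 1.194×10⁷ m = 11944 km.
Apoherm altitude = 11944 − 2440 = 9503.6 km.

apoherm altitude ≈ 9500 km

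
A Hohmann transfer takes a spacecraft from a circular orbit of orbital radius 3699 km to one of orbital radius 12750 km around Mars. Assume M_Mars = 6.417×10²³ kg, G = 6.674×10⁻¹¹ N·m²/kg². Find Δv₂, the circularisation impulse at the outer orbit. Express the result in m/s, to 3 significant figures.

Δv ≈ 604 m/s

μ = GM = 6.674×10⁻¹¹ × 6.417×10²³ = 4.283×10¹³ m³/s².
r₁ = 3699 km = 3.699×10⁶ m.
r₂ = 12750 km = 1.275×10⁷ m.
Transfer ellipse a_t = (r₁ + r₂)/2 = 8.224×10⁶ m.
At r₁: circular v_c1 = √(μ/r₁) = 3403 m/s; transfer-periapsis v_p = √[μ(2/r₁ − 1/a_t)] = 4237 m/s.
At r₂: circular v_c2 = √(μ/r₂) = 1833 m/s; transfer-apoapsis v_a = √[μ(2/r₂ − 1/a_t)] = 1229 m/s.
Δv₂ = v_c2 − v_a = 603.6 m/s.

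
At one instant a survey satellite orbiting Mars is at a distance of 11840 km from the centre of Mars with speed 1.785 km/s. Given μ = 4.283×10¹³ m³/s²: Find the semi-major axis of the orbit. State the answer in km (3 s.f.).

a ≈ 10600 km

r = 1.184×10⁷ m.
Vis-viva rearranged: 1/a = 2/r − v²/μ = 1.689×10⁻⁷ − 7.439×10⁻⁸ = 9.453×10⁻⁸ m⁻¹.
a = 1.058×10⁷ m = 10579 km.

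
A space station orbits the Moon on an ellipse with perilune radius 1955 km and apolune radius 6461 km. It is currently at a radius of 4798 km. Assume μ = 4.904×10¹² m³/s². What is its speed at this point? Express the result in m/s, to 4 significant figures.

v ≈ 937.4 m/s

Semi-major axis a = (r_p + r_a)/2 = 4208.0 km = 4.208×10⁶ m.
Vis-viva: v² = μ(2/r − 1/a) = 4.904×10¹² × (4.168×10⁻⁷ − 2.376×10⁻⁷) = 8.788×10⁵ m²/s².
v = 937.4 m/s.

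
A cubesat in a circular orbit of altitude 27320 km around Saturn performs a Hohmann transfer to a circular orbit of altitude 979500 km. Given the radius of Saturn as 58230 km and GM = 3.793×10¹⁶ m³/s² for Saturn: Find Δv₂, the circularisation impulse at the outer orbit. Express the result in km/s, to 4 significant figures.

Δv ≈ 3.686 km/s

r₁ = 58230 + 27320 = 85550 km = 8.5550×10⁷ m.
r₂ = 58230 + 979500 = 1037700 km = 1.0377×10⁹ m.
Transfer ellipse a_t = (r₁ + r₂)/2 = 5.616×10⁸ m.
At r₁: circular v_c1 = √(μ/r₁) = 21060 m/s; transfer-perikrone v_p = √[μ(2/r₁ − 1/a_t)] = 28620 m/s.
At r₂: circular v_c2 = √(μ/r₂) = 6046 m/s; transfer-apokrone v_a = √[μ(2/r₂ − 1/a_t)] = 2360 m/s.
Δv₂ = v_c2 − v_a = 3686 m/s.
= 3.686 km/s.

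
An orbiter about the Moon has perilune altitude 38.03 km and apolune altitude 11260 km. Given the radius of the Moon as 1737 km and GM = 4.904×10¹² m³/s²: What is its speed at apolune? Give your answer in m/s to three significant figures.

v ≈ 301 m/s

r_p = 1737 + 38.03 = 1775.0 km = 1.7750×10⁶ m.
r_a = 1737 + 11260 = 12997 km = 1.2997×10⁷ m.
Semi-major axis a = (r_p + r_a)/2 = 7386.0 km = 7.386×10⁶ m.
Vis-viva: v² = μ(2/r − 1/a) = 4.904×10¹² × (1.539×10⁻⁷ − 1.354×10⁻⁷) = 9.068×10⁴ m²/s².
v = 301.1 m/s.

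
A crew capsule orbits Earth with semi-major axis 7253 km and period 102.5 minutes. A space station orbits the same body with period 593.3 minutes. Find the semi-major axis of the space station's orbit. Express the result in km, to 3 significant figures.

a₂ ≈ 23400 km

Kepler's third law: a³ ∝ T², so a₂ = a₁ (T₂/T₁)^(2/3).
T₂/T₁ = 5.788, (T₂/T₁)^(2/3) = 3.224.
a₂ = 7253 × 3.224 = 23380 km.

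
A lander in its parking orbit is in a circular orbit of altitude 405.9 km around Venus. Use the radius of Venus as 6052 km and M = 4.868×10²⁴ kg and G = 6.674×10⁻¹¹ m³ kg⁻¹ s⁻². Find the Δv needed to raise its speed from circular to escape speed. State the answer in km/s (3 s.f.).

Δv ≈ 2.94 km/s

μ = GM = 6.674×10⁻¹¹ × 4.868×10²⁴ = 3.249×10¹⁴ m³/s².
r = 6052 + 405.9 = 6457.9 km = 6.4579×10⁶ m.
Circular speed v_c = √(μ/r) = 7093 m/s.
Escape speed v_esc = √(2μ/r) = √2 × v_c = 10030 m/s.
Δv = v_esc − v_c = 2938 m/s = 2.938 km/s.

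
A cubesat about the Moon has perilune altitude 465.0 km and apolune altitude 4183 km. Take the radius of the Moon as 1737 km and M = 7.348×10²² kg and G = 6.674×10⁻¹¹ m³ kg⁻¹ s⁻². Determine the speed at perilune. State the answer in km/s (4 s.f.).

μ = GM = 6.674×10⁻¹¹ × 7.348×10²² = 4.904×10¹² m³/s².
r_p = 1737 + 465.0 = 2202.0 km = 2.2020×10⁶ m.
r_a = 1737 + 4183 = 5920.0 km = 5.9200×10⁶ m.
Semi-major axis a = (r_p + r_a)/2 = 4061.0 km = 4.061×10⁶ m.
Vis-viva: v² = μ(2/r − 1/a) = 4.904×10¹² × (9.083×10⁻⁷ − 2.462×10⁻⁷) = 3.247×10⁶ m²/s².
v = 1802 m/s = 1.802 km/s.

v ≈ 1.802 km/s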